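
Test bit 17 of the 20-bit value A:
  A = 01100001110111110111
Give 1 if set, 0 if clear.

Bit 17 is the 18th from the right.
  01100001110111110111
    ^
That bit is 1.

Answer: 1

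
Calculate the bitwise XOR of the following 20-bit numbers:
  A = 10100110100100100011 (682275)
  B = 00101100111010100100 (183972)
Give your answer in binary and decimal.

Apply ^ to each column (1 where bits differ):
  10100110100100100011
^ 00101100111010100100
----------------------
  10001010011110000111

Answer: 10001010011110000111 (567175)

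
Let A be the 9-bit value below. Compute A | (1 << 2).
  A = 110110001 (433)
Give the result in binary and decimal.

Mask = 1 << 2 = 000000100
Bit 2 of A is 0, so OR-ing with the mask flips it to 1.
  110110001
| 000000100
-----------
  110110101

Answer: 110110101 (437)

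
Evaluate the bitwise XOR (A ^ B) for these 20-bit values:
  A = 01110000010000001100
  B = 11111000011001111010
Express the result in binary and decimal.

Apply ^ to each column (1 where bits differ):
  01110000010000001100
^ 11111000011001111010
----------------------
  10001000001001110110

Answer: 10001000001001110110 (557686)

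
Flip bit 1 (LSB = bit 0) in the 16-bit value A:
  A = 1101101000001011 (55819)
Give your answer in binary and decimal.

Mask = 1 << 1 = 0000000000000010
Bit 1 of A is 1; XOR with the mask flips it to 0.
  1101101000001011
^ 0000000000000010
------------------
  1101101000001001

Answer: 1101101000001001 (55817)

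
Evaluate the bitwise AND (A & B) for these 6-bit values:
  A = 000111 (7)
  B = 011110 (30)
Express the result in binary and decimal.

Apply & to each column (1 only where both bits are 1):
  000111
& 011110
--------
  000110

Answer: 000110 (6)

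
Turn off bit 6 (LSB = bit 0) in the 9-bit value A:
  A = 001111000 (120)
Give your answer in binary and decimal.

Mask = ~(1 << 6) = 110111111
Bit 6 of A is 1, so AND-ing with the mask clears it to 0.
  001111000
& 110111111
-----------
  000111000

Answer: 000111000 (56)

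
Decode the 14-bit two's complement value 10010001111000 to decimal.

MSB is 1, so the value is negative. Find the magnitude:
1. Invert bits:  01101110000111
2. Add 1:        01101110001000  = 7048
3. Apply sign:   -7048

Answer: -7048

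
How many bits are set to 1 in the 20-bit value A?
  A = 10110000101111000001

10110000101111000001
1-bits at positions (from bit 0 = LSB): 0, 6, 7, 8, 9, 11, 16, 17, 19
Count = 9

Answer: 9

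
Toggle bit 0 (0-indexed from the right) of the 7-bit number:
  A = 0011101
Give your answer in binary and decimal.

Mask = 1 << 0 = 0000001
Bit 0 of A is 1; XOR with the mask flips it to 0.
  0011101
^ 0000001
---------
  0011100

Answer: 0011100 (28)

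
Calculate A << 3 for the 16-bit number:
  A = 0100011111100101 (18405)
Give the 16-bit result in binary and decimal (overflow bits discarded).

Shift left by 3: drop the top 3 bit(s), append 3 zero(s) on the right.
  0100011111100101  ->  discard [010], keep [0011111100101], append 000
= 0011111100101000

Answer: 0011111100101000 (16168)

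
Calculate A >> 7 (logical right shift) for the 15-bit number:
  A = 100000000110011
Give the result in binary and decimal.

Logical shift right by 7: drop the bottom 7 bit(s), prepend 7 zero(s) on the left.
  100000000110011  ->  keep [10000000], discard [0110011], prepend 0000000
= 000000010000000

Answer: 000000010000000 (128)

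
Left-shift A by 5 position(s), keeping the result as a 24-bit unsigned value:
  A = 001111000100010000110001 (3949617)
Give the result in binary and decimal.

Shift left by 5: drop the top 5 bit(s), append 5 zero(s) on the right.
  001111000100010000110001  ->  discard [00111], keep [1000100010000110001], append 00000
= 100010001000011000100000

Answer: 100010001000011000100000 (8947232)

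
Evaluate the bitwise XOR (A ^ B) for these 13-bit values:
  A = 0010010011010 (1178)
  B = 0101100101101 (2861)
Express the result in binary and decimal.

Apply ^ to each column (1 where bits differ):
  0010010011010
^ 0101100101101
---------------
  0111110110111

Answer: 0111110110111 (4023)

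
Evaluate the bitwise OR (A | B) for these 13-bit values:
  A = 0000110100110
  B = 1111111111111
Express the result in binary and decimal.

Apply | to each column (1 where either bit is 1):
  0000110100110
| 1111111111111
---------------
  1111111111111

Answer: 1111111111111 (8191)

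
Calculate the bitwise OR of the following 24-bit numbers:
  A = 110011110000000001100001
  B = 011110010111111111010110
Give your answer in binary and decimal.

Apply | to each column (1 where either bit is 1):
  110011110000000001100001
| 011110010111111111010110
--------------------------
  111111110111111111110111

Answer: 111111110111111111110111 (16744439)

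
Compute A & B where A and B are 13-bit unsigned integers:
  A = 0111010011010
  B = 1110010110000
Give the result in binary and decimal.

Apply & to each column (1 only where both bits are 1):
  0111010011010
& 1110010110000
---------------
  0110010010000

Answer: 0110010010000 (3216)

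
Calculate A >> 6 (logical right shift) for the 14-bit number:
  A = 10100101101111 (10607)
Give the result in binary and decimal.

Logical shift right by 6: drop the bottom 6 bit(s), prepend 6 zero(s) on the left.
  10100101101111  ->  keep [10100101], discard [101111], prepend 000000
= 00000010100101

Answer: 00000010100101 (165)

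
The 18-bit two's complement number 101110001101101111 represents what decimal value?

MSB is 1, so the value is negative. Find the magnitude:
1. Invert bits:  010001110010010000
2. Add 1:        010001110010010001  = 72849
3. Apply sign:   -72849

Answer: -72849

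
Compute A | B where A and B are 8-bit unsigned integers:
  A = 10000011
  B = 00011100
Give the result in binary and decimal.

Apply | to each column (1 where either bit is 1):
  10000011
| 00011100
----------
  10011111

Answer: 10011111 (159)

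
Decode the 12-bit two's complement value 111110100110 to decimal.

MSB is 1, so the value is negative. Find the magnitude:
1. Invert bits:  000001011001
2. Add 1:        000001011010  = 90
3. Apply sign:   -90

Answer: -90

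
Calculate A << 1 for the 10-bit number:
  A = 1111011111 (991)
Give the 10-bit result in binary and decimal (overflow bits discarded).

Shift left by 1: drop the top 1 bit(s), append 1 zero(s) on the right.
  1111011111  ->  discard [1], keep [111011111], append 0
= 1110111110

Answer: 1110111110 (958)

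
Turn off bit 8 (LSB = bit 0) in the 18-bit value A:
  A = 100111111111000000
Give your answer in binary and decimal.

Mask = ~(1 << 8) = 111111111011111111
Bit 8 of A is 1, so AND-ing with the mask clears it to 0.
  100111111111000000
& 111111111011111111
--------------------
  100111111011000000

Answer: 100111111011000000 (163520)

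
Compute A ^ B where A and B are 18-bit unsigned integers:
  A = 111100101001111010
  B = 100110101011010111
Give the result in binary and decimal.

Apply ^ to each column (1 where bits differ):
  111100101001111010
^ 100110101011010111
--------------------
  011010000010101101

Answer: 011010000010101101 (106669)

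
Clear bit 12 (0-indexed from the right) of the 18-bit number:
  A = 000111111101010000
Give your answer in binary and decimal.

Mask = ~(1 << 12) = 111110111111111111
Bit 12 of A is 1, so AND-ing with the mask clears it to 0.
  000111111101010000
& 111110111111111111
--------------------
  000110111101010000

Answer: 000110111101010000 (28496)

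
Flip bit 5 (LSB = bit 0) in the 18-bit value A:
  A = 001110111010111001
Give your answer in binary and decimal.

Mask = 1 << 5 = 000000000000100000
Bit 5 of A is 1; XOR with the mask flips it to 0.
  001110111010111001
^ 000000000000100000
--------------------
  001110111010011001

Answer: 001110111010011001 (61081)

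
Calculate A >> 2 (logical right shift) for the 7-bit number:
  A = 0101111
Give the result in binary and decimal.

Logical shift right by 2: drop the bottom 2 bit(s), prepend 2 zero(s) on the left.
  0101111  ->  keep [01011], discard [11], prepend 00
= 0001011

Answer: 0001011 (11)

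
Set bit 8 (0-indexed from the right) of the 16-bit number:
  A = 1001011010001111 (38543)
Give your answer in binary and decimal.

Mask = 1 << 8 = 0000000100000000
Bit 8 of A is 0, so OR-ing with the mask flips it to 1.
  1001011010001111
| 0000000100000000
------------------
  1001011110001111

Answer: 1001011110001111 (38799)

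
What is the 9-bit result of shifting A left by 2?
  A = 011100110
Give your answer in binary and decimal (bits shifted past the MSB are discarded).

Shift left by 2: drop the top 2 bit(s), append 2 zero(s) on the right.
  011100110  ->  discard [01], keep [1100110], append 00
= 110011000

Answer: 110011000 (408)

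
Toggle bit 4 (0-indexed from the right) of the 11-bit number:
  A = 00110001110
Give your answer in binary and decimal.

Mask = 1 << 4 = 00000010000
Bit 4 of A is 0; XOR with the mask flips it to 1.
  00110001110
^ 00000010000
-------------
  00110011110

Answer: 00110011110 (414)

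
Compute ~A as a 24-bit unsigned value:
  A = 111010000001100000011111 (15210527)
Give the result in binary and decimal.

Flip each bit (0->1, 1->0):
  111010000001100000011111
  000101111110011111100000

Answer: 000101111110011111100000 (1566688)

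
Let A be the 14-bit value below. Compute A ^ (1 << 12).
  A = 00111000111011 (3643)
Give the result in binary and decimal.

Mask = 1 << 12 = 01000000000000
Bit 12 of A is 0; XOR with the mask flips it to 1.
  00111000111011
^ 01000000000000
----------------
  01111000111011

Answer: 01111000111011 (7739)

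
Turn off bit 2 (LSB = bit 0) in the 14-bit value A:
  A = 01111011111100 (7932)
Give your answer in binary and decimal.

Mask = ~(1 << 2) = 11111111111011
Bit 2 of A is 1, so AND-ing with the mask clears it to 0.
  01111011111100
& 11111111111011
----------------
  01111011111000

Answer: 01111011111000 (7928)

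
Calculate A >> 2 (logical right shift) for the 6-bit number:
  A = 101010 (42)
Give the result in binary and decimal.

Logical shift right by 2: drop the bottom 2 bit(s), prepend 2 zero(s) on the left.
  101010  ->  keep [1010], discard [10], prepend 00
= 001010

Answer: 001010 (10)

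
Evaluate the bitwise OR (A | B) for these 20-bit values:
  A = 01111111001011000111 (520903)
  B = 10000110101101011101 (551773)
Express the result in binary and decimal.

Apply | to each column (1 where either bit is 1):
  01111111001011000111
| 10000110101101011101
----------------------
  11111111101111011111

Answer: 11111111101111011111 (1047519)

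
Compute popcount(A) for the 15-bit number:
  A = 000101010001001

000101010001001
1-bits at positions (from bit 0 = LSB): 0, 3, 7, 9, 11
Count = 5

Answer: 5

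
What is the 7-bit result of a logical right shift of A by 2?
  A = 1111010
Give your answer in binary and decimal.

Logical shift right by 2: drop the bottom 2 bit(s), prepend 2 zero(s) on the left.
  1111010  ->  keep [11110], discard [10], prepend 00
= 0011110

Answer: 0011110 (30)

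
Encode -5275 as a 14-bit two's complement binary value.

1. Binary of +5275:  01010010011011
2. Invert bits:     10101101100100
3. Add 1:           10101101100101

Answer: 10101101100101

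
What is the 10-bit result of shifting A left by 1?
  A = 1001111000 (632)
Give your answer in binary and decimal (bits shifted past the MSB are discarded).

Shift left by 1: drop the top 1 bit(s), append 1 zero(s) on the right.
  1001111000  ->  discard [1], keep [001111000], append 0
= 0011110000

Answer: 0011110000 (240)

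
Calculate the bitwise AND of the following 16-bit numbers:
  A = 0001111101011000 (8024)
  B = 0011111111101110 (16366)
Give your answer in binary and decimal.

Apply & to each column (1 only where both bits are 1):
  0001111101011000
& 0011111111101110
------------------
  0001111101001000

Answer: 0001111101001000 (8008)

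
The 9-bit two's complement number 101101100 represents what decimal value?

MSB is 1, so the value is negative. Find the magnitude:
1. Invert bits:  010010011
2. Add 1:        010010100  = 148
3. Apply sign:   -148

Answer: -148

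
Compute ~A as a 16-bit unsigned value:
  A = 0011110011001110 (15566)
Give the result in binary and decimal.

Flip each bit (0->1, 1->0):
  0011110011001110
  1100001100110001

Answer: 1100001100110001 (49969)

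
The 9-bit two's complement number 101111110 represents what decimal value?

MSB is 1, so the value is negative. Find the magnitude:
1. Invert bits:  010000001
2. Add 1:        010000010  = 130
3. Apply sign:   -130

Answer: -130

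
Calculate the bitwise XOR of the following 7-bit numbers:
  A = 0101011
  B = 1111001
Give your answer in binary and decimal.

Apply ^ to each column (1 where bits differ):
  0101011
^ 1111001
---------
  1010010

Answer: 1010010 (82)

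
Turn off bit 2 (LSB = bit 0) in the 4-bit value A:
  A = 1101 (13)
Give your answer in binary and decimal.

Mask = ~(1 << 2) = 1011
Bit 2 of A is 1, so AND-ing with the mask clears it to 0.
  1101
& 1011
------
  1001

Answer: 1001 (9)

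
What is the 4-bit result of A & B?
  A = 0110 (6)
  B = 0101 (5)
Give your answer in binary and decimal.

Apply & to each column (1 only where both bits are 1):
  0110
& 0101
------
  0100

Answer: 0100 (4)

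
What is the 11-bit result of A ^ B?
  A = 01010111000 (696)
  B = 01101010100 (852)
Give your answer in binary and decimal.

Apply ^ to each column (1 where bits differ):
  01010111000
^ 01101010100
-------------
  00111101100

Answer: 00111101100 (492)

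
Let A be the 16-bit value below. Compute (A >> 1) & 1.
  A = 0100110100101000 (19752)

Bit 1 is the 2nd from the right.
  0100110100101000
                ^
That bit is 0.

Answer: 0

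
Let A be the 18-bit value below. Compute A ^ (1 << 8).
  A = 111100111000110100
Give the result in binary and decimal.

Mask = 1 << 8 = 000000000100000000
Bit 8 of A is 0; XOR with the mask flips it to 1.
  111100111000110100
^ 000000000100000000
--------------------
  111100111100110100

Answer: 111100111100110100 (249652)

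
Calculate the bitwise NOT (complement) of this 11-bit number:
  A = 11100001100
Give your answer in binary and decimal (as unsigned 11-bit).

Flip each bit (0->1, 1->0):
  11100001100
  00011110011

Answer: 00011110011 (243)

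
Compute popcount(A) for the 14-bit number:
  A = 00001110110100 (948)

00001110110100
1-bits at positions (from bit 0 = LSB): 2, 4, 5, 7, 8, 9
Count = 6

Answer: 6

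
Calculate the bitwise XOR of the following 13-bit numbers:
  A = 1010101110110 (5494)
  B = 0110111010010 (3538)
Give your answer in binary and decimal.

Apply ^ to each column (1 where bits differ):
  1010101110110
^ 0110111010010
---------------
  1100010100100

Answer: 1100010100100 (6308)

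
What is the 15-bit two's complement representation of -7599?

1. Binary of +7599:  001110110101111
2. Invert bits:     110001001010000
3. Add 1:           110001001010001

Answer: 110001001010001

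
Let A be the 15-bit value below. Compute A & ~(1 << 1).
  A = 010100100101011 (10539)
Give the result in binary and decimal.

Mask = ~(1 << 1) = 111111111111101
Bit 1 of A is 1, so AND-ing with the mask clears it to 0.
  010100100101011
& 111111111111101
-----------------
  010100100101001

Answer: 010100100101001 (10537)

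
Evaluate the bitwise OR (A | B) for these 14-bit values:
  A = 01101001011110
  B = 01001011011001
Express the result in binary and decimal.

Apply | to each column (1 where either bit is 1):
  01101001011110
| 01001011011001
----------------
  01101011011111

Answer: 01101011011111 (6879)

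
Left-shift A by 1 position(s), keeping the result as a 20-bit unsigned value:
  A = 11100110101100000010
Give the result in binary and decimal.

Shift left by 1: drop the top 1 bit(s), append 1 zero(s) on the right.
  11100110101100000010  ->  discard [1], keep [1100110101100000010], append 0
= 11001101011000000100

Answer: 11001101011000000100 (841220)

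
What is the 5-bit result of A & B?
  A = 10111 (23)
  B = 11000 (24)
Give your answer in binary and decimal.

Apply & to each column (1 only where both bits are 1):
  10111
& 11000
-------
  10000

Answer: 10000 (16)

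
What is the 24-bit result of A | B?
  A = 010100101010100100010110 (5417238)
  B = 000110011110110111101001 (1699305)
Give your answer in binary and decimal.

Apply | to each column (1 where either bit is 1):
  010100101010100100010110
| 000110011110110111101001
--------------------------
  010110111110110111111111

Answer: 010110111110110111111111 (6024703)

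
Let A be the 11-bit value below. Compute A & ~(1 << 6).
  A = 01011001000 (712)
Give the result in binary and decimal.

Mask = ~(1 << 6) = 11110111111
Bit 6 of A is 1, so AND-ing with the mask clears it to 0.
  01011001000
& 11110111111
-------------
  01010001000

Answer: 01010001000 (648)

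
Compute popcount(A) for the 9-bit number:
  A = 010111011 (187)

010111011
1-bits at positions (from bit 0 = LSB): 0, 1, 3, 4, 5, 7
Count = 6

Answer: 6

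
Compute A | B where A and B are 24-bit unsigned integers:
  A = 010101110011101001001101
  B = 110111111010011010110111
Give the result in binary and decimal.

Apply | to each column (1 where either bit is 1):
  010101110011101001001101
| 110111111010011010110111
--------------------------
  110111111011111011111111

Answer: 110111111011111011111111 (14663423)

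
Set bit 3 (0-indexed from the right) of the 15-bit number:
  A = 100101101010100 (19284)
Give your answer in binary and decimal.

Mask = 1 << 3 = 000000000001000
Bit 3 of A is 0, so OR-ing with the mask flips it to 1.
  100101101010100
| 000000000001000
-----------------
  100101101011100

Answer: 100101101011100 (19292)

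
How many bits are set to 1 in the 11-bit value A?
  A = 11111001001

11111001001
1-bits at positions (from bit 0 = LSB): 0, 3, 6, 7, 8, 9, 10
Count = 7

Answer: 7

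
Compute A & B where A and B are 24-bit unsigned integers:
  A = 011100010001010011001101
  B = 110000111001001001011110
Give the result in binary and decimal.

Apply & to each column (1 only where both bits are 1):
  011100010001010011001101
& 110000111001001001011110
--------------------------
  010000010001000001001100

Answer: 010000010001000001001100 (4264012)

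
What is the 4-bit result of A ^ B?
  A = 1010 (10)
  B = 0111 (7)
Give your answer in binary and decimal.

Apply ^ to each column (1 where bits differ):
  1010
^ 0111
------
  1101

Answer: 1101 (13)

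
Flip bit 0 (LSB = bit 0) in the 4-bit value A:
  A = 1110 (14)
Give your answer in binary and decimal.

Mask = 1 << 0 = 0001
Bit 0 of A is 0; XOR with the mask flips it to 1.
  1110
^ 0001
------
  1111

Answer: 1111 (15)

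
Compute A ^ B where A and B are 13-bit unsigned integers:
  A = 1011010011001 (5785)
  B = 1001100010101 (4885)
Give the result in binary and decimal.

Apply ^ to each column (1 where bits differ):
  1011010011001
^ 1001100010101
---------------
  0010110001100

Answer: 0010110001100 (1420)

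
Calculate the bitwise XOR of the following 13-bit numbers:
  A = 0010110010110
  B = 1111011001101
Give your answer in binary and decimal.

Apply ^ to each column (1 where bits differ):
  0010110010110
^ 1111011001101
---------------
  1101101011011

Answer: 1101101011011 (7003)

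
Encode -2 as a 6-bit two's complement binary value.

1. Binary of +2:  000010
2. Invert bits:     111101
3. Add 1:           111110

Answer: 111110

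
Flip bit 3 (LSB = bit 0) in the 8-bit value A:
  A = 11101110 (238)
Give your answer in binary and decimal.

Mask = 1 << 3 = 00001000
Bit 3 of A is 1; XOR with the mask flips it to 0.
  11101110
^ 00001000
----------
  11100110

Answer: 11100110 (230)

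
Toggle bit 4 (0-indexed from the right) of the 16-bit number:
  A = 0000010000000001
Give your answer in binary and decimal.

Mask = 1 << 4 = 0000000000010000
Bit 4 of A is 0; XOR with the mask flips it to 1.
  0000010000000001
^ 0000000000010000
------------------
  0000010000010001

Answer: 0000010000010001 (1041)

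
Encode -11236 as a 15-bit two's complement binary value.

1. Binary of +11236:  010101111100100
2. Invert bits:     101010000011011
3. Add 1:           101010000011100

Answer: 101010000011100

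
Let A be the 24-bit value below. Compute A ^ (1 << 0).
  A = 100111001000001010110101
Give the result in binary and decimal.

Mask = 1 << 0 = 000000000000000000000001
Bit 0 of A is 1; XOR with the mask flips it to 0.
  100111001000001010110101
^ 000000000000000000000001
--------------------------
  100111001000001010110100

Answer: 100111001000001010110100 (10257076)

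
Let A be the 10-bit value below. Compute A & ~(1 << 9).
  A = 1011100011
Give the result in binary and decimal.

Mask = ~(1 << 9) = 0111111111
Bit 9 of A is 1, so AND-ing with the mask clears it to 0.
  1011100011
& 0111111111
------------
  0011100011

Answer: 0011100011 (227)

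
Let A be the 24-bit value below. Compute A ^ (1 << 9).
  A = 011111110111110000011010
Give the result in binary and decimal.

Mask = 1 << 9 = 000000000000001000000000
Bit 9 of A is 0; XOR with the mask flips it to 1.
  011111110111110000011010
^ 000000000000001000000000
--------------------------
  011111110111111000011010

Answer: 011111110111111000011010 (8355354)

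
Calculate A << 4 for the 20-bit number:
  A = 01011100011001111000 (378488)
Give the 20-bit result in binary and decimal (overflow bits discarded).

Shift left by 4: drop the top 4 bit(s), append 4 zero(s) on the right.
  01011100011001111000  ->  discard [0101], keep [1100011001111000], append 0000
= 11000110011110000000

Answer: 11000110011110000000 (812928)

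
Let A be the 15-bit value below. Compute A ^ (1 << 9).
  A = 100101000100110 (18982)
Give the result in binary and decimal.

Mask = 1 << 9 = 000001000000000
Bit 9 of A is 1; XOR with the mask flips it to 0.
  100101000100110
^ 000001000000000
-----------------
  100100000100110

Answer: 100100000100110 (18470)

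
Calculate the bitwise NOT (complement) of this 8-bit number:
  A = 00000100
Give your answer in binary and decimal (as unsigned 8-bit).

Flip each bit (0->1, 1->0):
  00000100
  11111011

Answer: 11111011 (251)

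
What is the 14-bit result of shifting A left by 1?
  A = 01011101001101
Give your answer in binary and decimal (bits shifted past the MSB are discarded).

Shift left by 1: drop the top 1 bit(s), append 1 zero(s) on the right.
  01011101001101  ->  discard [0], keep [1011101001101], append 0
= 10111010011010

Answer: 10111010011010 (11930)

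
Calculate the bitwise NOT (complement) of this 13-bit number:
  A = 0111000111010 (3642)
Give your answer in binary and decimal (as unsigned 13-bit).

Flip each bit (0->1, 1->0):
  0111000111010
  1000111000101

Answer: 1000111000101 (4549)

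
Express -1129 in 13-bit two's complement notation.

1. Binary of +1129:  0010001101001
2. Invert bits:     1101110010110
3. Add 1:           1101110010111

Answer: 1101110010111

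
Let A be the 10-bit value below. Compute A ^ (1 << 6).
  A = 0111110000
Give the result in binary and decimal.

Mask = 1 << 6 = 0001000000
Bit 6 of A is 1; XOR with the mask flips it to 0.
  0111110000
^ 0001000000
------------
  0110110000

Answer: 0110110000 (432)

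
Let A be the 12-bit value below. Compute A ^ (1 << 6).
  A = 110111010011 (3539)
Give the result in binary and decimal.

Mask = 1 << 6 = 000001000000
Bit 6 of A is 1; XOR with the mask flips it to 0.
  110111010011
^ 000001000000
--------------
  110110010011

Answer: 110110010011 (3475)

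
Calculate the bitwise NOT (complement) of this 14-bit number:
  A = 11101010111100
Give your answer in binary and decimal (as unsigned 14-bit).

Flip each bit (0->1, 1->0):
  11101010111100
  00010101000011

Answer: 00010101000011 (1347)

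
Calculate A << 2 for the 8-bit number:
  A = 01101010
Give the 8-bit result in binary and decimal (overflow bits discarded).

Shift left by 2: drop the top 2 bit(s), append 2 zero(s) on the right.
  01101010  ->  discard [01], keep [101010], append 00
= 10101000

Answer: 10101000 (168)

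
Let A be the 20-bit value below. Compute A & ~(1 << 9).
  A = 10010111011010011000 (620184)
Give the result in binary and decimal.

Mask = ~(1 << 9) = 11111111110111111111
Bit 9 of A is 1, so AND-ing with the mask clears it to 0.
  10010111011010011000
& 11111111110111111111
----------------------
  10010111010010011000

Answer: 10010111010010011000 (619672)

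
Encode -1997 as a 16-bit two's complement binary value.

1. Binary of +1997:  0000011111001101
2. Invert bits:     1111100000110010
3. Add 1:           1111100000110011

Answer: 1111100000110011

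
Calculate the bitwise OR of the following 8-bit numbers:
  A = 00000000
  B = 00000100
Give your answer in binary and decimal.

Apply | to each column (1 where either bit is 1):
  00000000
| 00000100
----------
  00000100

Answer: 00000100 (4)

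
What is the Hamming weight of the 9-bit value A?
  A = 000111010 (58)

000111010
1-bits at positions (from bit 0 = LSB): 1, 3, 4, 5
Count = 4

Answer: 4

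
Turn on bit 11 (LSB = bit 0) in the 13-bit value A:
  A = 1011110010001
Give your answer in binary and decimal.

Mask = 1 << 11 = 0100000000000
Bit 11 of A is 0, so OR-ing with the mask flips it to 1.
  1011110010001
| 0100000000000
---------------
  1111110010001

Answer: 1111110010001 (8081)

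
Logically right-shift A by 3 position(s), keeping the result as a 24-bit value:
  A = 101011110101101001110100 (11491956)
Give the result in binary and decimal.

Logical shift right by 3: drop the bottom 3 bit(s), prepend 3 zero(s) on the left.
  101011110101101001110100  ->  keep [101011110101101001110], discard [100], prepend 000
= 000101011110101101001110

Answer: 000101011110101101001110 (1436494)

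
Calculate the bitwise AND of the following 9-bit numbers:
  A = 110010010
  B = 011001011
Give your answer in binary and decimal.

Apply & to each column (1 only where both bits are 1):
  110010010
& 011001011
-----------
  010000010

Answer: 010000010 (130)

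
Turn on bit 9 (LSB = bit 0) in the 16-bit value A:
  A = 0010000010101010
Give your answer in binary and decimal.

Mask = 1 << 9 = 0000001000000000
Bit 9 of A is 0, so OR-ing with the mask flips it to 1.
  0010000010101010
| 0000001000000000
------------------
  0010001010101010

Answer: 0010001010101010 (8874)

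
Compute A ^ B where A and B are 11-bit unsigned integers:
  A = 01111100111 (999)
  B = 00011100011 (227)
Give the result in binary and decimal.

Apply ^ to each column (1 where bits differ):
  01111100111
^ 00011100011
-------------
  01100000100

Answer: 01100000100 (772)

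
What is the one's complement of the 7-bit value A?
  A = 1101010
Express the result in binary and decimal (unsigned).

Flip each bit (0->1, 1->0):
  1101010
  0010101

Answer: 0010101 (21)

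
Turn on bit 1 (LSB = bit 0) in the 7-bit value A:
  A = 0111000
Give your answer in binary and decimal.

Mask = 1 << 1 = 0000010
Bit 1 of A is 0, so OR-ing with the mask flips it to 1.
  0111000
| 0000010
---------
  0111010

Answer: 0111010 (58)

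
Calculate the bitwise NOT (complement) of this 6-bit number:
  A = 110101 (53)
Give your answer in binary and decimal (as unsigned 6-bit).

Flip each bit (0->1, 1->0):
  110101
  001010

Answer: 001010 (10)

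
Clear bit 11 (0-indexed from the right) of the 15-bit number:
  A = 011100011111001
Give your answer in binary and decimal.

Mask = ~(1 << 11) = 111011111111111
Bit 11 of A is 1, so AND-ing with the mask clears it to 0.
  011100011111001
& 111011111111111
-----------------
  011000011111001

Answer: 011000011111001 (12537)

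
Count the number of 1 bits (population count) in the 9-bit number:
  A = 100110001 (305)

100110001
1-bits at positions (from bit 0 = LSB): 0, 4, 5, 8
Count = 4

Answer: 4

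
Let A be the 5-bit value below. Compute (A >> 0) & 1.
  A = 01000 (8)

Bit 0 is the 1st from the right.
  01000
      ^
That bit is 0.

Answer: 0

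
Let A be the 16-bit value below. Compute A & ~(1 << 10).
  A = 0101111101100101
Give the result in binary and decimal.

Mask = ~(1 << 10) = 1111101111111111
Bit 10 of A is 1, so AND-ing with the mask clears it to 0.
  0101111101100101
& 1111101111111111
------------------
  0101101101100101

Answer: 0101101101100101 (23397)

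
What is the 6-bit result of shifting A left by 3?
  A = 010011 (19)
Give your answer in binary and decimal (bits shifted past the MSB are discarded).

Shift left by 3: drop the top 3 bit(s), append 3 zero(s) on the right.
  010011  ->  discard [010], keep [011], append 000
= 011000

Answer: 011000 (24)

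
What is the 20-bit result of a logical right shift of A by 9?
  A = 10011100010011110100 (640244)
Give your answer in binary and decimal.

Logical shift right by 9: drop the bottom 9 bit(s), prepend 9 zero(s) on the left.
  10011100010011110100  ->  keep [10011100010], discard [011110100], prepend 000000000
= 00000000010011100010

Answer: 00000000010011100010 (1250)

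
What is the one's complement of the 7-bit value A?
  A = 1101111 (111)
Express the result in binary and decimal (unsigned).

Flip each bit (0->1, 1->0):
  1101111
  0010000

Answer: 0010000 (16)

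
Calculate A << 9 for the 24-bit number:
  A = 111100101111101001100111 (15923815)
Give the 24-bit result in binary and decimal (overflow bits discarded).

Shift left by 9: drop the top 9 bit(s), append 9 zero(s) on the right.
  111100101111101001100111  ->  discard [111100101], keep [111101001100111], append 000000000
= 111101001100111000000000

Answer: 111101001100111000000000 (16043520)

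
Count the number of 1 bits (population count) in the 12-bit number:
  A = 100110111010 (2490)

100110111010
1-bits at positions (from bit 0 = LSB): 1, 3, 4, 5, 7, 8, 11
Count = 7

Answer: 7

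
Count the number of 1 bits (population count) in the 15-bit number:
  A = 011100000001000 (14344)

011100000001000
1-bits at positions (from bit 0 = LSB): 3, 11, 12, 13
Count = 4

Answer: 4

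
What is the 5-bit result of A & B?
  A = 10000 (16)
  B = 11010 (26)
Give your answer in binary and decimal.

Apply & to each column (1 only where both bits are 1):
  10000
& 11010
-------
  10000

Answer: 10000 (16)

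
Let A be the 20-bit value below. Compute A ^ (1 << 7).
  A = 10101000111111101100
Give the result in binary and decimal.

Mask = 1 << 7 = 00000000000010000000
Bit 7 of A is 1; XOR with the mask flips it to 0.
  10101000111111101100
^ 00000000000010000000
----------------------
  10101000111101101100

Answer: 10101000111101101100 (692076)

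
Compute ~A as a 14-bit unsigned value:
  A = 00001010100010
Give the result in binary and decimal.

Flip each bit (0->1, 1->0):
  00001010100010
  11110101011101

Answer: 11110101011101 (15709)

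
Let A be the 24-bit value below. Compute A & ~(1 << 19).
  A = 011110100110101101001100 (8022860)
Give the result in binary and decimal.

Mask = ~(1 << 19) = 111101111111111111111111
Bit 19 of A is 1, so AND-ing with the mask clears it to 0.
  011110100110101101001100
& 111101111111111111111111
--------------------------
  011100100110101101001100

Answer: 011100100110101101001100 (7498572)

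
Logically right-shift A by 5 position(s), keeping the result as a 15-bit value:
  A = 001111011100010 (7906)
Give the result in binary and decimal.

Logical shift right by 5: drop the bottom 5 bit(s), prepend 5 zero(s) on the left.
  001111011100010  ->  keep [0011110111], discard [00010], prepend 00000
= 000000011110111

Answer: 000000011110111 (247)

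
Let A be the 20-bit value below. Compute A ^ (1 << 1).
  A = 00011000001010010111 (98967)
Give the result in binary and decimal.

Mask = 1 << 1 = 00000000000000000010
Bit 1 of A is 1; XOR with the mask flips it to 0.
  00011000001010010111
^ 00000000000000000010
----------------------
  00011000001010010101

Answer: 00011000001010010101 (98965)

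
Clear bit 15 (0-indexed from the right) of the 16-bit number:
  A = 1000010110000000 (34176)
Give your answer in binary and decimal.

Mask = ~(1 << 15) = 0111111111111111
Bit 15 of A is 1, so AND-ing with the mask clears it to 0.
  1000010110000000
& 0111111111111111
------------------
  0000010110000000

Answer: 0000010110000000 (1408)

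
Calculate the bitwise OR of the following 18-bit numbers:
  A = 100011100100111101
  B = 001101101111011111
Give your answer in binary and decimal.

Apply | to each column (1 where either bit is 1):
  100011100100111101
| 001101101111011111
--------------------
  101111101111111111

Answer: 101111101111111111 (195583)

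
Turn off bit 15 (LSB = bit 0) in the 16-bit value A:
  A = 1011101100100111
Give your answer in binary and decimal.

Mask = ~(1 << 15) = 0111111111111111
Bit 15 of A is 1, so AND-ing with the mask clears it to 0.
  1011101100100111
& 0111111111111111
------------------
  0011101100100111

Answer: 0011101100100111 (15143)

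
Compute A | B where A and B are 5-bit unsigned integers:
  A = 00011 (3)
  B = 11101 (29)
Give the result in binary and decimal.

Apply | to each column (1 where either bit is 1):
  00011
| 11101
-------
  11111

Answer: 11111 (31)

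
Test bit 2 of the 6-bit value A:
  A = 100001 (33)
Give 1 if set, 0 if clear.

Bit 2 is the 3rd from the right.
  100001
     ^
That bit is 0.

Answer: 0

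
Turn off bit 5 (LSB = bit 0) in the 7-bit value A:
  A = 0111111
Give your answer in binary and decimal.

Mask = ~(1 << 5) = 1011111
Bit 5 of A is 1, so AND-ing with the mask clears it to 0.
  0111111
& 1011111
---------
  0011111

Answer: 0011111 (31)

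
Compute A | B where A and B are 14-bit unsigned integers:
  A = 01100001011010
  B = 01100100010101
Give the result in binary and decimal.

Apply | to each column (1 where either bit is 1):
  01100001011010
| 01100100010101
----------------
  01100101011111

Answer: 01100101011111 (6495)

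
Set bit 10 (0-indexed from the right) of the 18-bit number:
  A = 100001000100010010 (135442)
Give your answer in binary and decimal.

Mask = 1 << 10 = 000000010000000000
Bit 10 of A is 0, so OR-ing with the mask flips it to 1.
  100001000100010010
| 000000010000000000
--------------------
  100001010100010010

Answer: 100001010100010010 (136466)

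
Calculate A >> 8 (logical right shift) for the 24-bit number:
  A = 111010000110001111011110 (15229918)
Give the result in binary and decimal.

Logical shift right by 8: drop the bottom 8 bit(s), prepend 8 zero(s) on the left.
  111010000110001111011110  ->  keep [1110100001100011], discard [11011110], prepend 00000000
= 000000001110100001100011

Answer: 000000001110100001100011 (59491)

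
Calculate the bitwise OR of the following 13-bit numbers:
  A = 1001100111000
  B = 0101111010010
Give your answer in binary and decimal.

Apply | to each column (1 where either bit is 1):
  1001100111000
| 0101111010010
---------------
  1101111111010

Answer: 1101111111010 (7162)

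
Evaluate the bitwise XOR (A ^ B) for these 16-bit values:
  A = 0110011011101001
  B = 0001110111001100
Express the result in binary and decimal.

Apply ^ to each column (1 where bits differ):
  0110011011101001
^ 0001110111001100
------------------
  0111101100100101

Answer: 0111101100100101 (31525)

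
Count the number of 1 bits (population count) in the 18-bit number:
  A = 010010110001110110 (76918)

010010110001110110
1-bits at positions (from bit 0 = LSB): 1, 2, 4, 5, 6, 10, 11, 13, 16
Count = 9

Answer: 9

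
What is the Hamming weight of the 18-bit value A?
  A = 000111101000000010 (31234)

000111101000000010
1-bits at positions (from bit 0 = LSB): 1, 9, 11, 12, 13, 14
Count = 6

Answer: 6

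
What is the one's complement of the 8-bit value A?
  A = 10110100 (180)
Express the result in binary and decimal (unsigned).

Flip each bit (0->1, 1->0):
  10110100
  01001011

Answer: 01001011 (75)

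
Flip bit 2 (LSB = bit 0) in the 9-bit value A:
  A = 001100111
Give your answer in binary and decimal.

Mask = 1 << 2 = 000000100
Bit 2 of A is 1; XOR with the mask flips it to 0.
  001100111
^ 000000100
-----------
  001100011

Answer: 001100011 (99)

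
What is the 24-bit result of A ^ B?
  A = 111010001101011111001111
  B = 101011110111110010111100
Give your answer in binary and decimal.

Apply ^ to each column (1 where bits differ):
  111010001101011111001111
^ 101011110111110010111100
--------------------------
  010001111010101101110011

Answer: 010001111010101101110011 (4696947)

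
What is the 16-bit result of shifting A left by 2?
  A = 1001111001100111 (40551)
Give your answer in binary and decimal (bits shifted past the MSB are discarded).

Shift left by 2: drop the top 2 bit(s), append 2 zero(s) on the right.
  1001111001100111  ->  discard [10], keep [01111001100111], append 00
= 0111100110011100

Answer: 0111100110011100 (31132)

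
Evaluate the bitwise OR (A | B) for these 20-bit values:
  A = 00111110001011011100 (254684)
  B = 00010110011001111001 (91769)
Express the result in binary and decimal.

Apply | to each column (1 where either bit is 1):
  00111110001011011100
| 00010110011001111001
----------------------
  00111110011011111101

Answer: 00111110011011111101 (255741)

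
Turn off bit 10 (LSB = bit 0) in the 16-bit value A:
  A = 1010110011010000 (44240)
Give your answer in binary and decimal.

Mask = ~(1 << 10) = 1111101111111111
Bit 10 of A is 1, so AND-ing with the mask clears it to 0.
  1010110011010000
& 1111101111111111
------------------
  1010100011010000

Answer: 1010100011010000 (43216)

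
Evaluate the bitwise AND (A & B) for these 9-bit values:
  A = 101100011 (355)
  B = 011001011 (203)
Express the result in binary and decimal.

Apply & to each column (1 only where both bits are 1):
  101100011
& 011001011
-----------
  001000011

Answer: 001000011 (67)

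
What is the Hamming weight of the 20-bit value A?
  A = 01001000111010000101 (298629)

01001000111010000101
1-bits at positions (from bit 0 = LSB): 0, 2, 7, 9, 10, 11, 15, 18
Count = 8

Answer: 8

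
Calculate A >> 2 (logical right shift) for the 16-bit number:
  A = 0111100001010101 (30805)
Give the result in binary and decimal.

Logical shift right by 2: drop the bottom 2 bit(s), prepend 2 zero(s) on the left.
  0111100001010101  ->  keep [01111000010101], discard [01], prepend 00
= 0001111000010101

Answer: 0001111000010101 (7701)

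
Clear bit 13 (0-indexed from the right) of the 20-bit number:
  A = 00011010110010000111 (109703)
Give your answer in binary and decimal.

Mask = ~(1 << 13) = 11111101111111111111
Bit 13 of A is 1, so AND-ing with the mask clears it to 0.
  00011010110010000111
& 11111101111111111111
----------------------
  00011000110010000111

Answer: 00011000110010000111 (101511)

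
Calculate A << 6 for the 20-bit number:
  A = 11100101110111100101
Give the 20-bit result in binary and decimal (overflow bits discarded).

Shift left by 6: drop the top 6 bit(s), append 6 zero(s) on the right.
  11100101110111100101  ->  discard [111001], keep [01110111100101], append 000000
= 01110111100101000000

Answer: 01110111100101000000 (489792)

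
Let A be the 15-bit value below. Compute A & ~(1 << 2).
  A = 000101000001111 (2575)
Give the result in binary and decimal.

Mask = ~(1 << 2) = 111111111111011
Bit 2 of A is 1, so AND-ing with the mask clears it to 0.
  000101000001111
& 111111111111011
-----------------
  000101000001011

Answer: 000101000001011 (2571)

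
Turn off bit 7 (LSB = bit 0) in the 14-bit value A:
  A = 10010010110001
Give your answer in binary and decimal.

Mask = ~(1 << 7) = 11111101111111
Bit 7 of A is 1, so AND-ing with the mask clears it to 0.
  10010010110001
& 11111101111111
----------------
  10010000110001

Answer: 10010000110001 (9265)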